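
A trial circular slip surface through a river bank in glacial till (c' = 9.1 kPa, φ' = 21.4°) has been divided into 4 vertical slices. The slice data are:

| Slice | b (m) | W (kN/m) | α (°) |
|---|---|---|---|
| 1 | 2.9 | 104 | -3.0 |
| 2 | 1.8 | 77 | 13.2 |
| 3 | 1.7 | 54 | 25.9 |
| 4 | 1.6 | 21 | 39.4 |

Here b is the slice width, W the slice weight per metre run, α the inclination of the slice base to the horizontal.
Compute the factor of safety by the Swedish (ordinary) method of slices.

Ordinary method of slices: FS = Σ[c'·Δl_i + (W_i cosα_i)·tanφ'] / Σ W_i sinα_i, with Δl_i = b_i / cosα_i.
Slice 1: Δl = 2.9/cos(-3.0°) = 2.904 m; N'_1 = 104·cos(-3.0°) = 103.9; c'Δl = 26.43; W sinα = -5.4
Slice 2: Δl = 1.8/cos13.2° = 1.849 m; N'_2 = 77·cos13.2° = 75.0; c'Δl = 16.82; W sinα = 17.6
Slice 3: Δl = 1.7/cos25.9° = 1.890 m; N'_3 = 54·cos25.9° = 48.6; c'Δl = 17.20; W sinα = 23.6
Slice 4: Δl = 1.6/cos39.4° = 2.071 m; N'_4 = 21·cos39.4° = 16.2; c'Δl = 18.84; W sinα = 13.3
Σc'Δl = 79.3 kN/m; ΣN' = 243.6 kN/m; ΣW sinα = 49.1 kN/m
Resisting = 79.3 + 243.6·tan21.4° = 79.3 + 95.5 = 174.8 kN/m
FS = 174.8 / 49.1 = 3.563

FS = 3.56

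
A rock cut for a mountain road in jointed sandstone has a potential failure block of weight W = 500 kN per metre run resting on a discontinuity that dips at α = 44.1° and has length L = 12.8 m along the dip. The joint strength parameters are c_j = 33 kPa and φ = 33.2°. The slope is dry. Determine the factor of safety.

FS = 1.89

Resolving the block weight along and normal to the plane and applying the Mohr–Coulomb strength on the joint:
N' = W cosα = 500·cos44.1° = 359.1 kN/m
Driving force T = W sinα = 500·sin44.1° = 348.0 kN/m
Resisting force R = c_j·L + N'·tanφ = 33·12.8 + 359.1·tan33.2° = 422.4 + 235.0 = 657.4 kN/m
FS = R / T = 657.4 / 348.0 = 1.889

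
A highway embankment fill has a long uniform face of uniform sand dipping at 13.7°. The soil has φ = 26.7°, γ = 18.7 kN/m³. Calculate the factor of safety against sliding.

FS = 2.06

For a dry cohesionless infinite slope the factor of safety is FS = tanφ / tanβ.
FS = tan26.7° / tan13.7° = 0.5029 / 0.2438 = 2.063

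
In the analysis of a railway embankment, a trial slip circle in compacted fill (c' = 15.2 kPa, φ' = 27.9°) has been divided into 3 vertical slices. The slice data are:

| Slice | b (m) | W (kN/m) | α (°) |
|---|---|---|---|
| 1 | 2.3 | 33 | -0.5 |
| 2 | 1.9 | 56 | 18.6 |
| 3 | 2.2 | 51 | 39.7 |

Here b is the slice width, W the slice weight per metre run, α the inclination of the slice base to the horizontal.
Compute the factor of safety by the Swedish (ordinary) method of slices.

FS = 3.49

Ordinary method of slices: FS = Σ[c'·Δl_i + (W_i cosα_i)·tanφ'] / Σ W_i sinα_i, with Δl_i = b_i / cosα_i.
Slice 1: Δl = 2.3/cos(-0.5°) = 2.300 m; N'_1 = 33·cos(-0.5°) = 33.0; c'Δl = 34.96; W sinα = -0.3
Slice 2: Δl = 1.9/cos18.6° = 2.005 m; N'_2 = 56·cos18.6° = 53.1; c'Δl = 30.47; W sinα = 17.9
Slice 3: Δl = 2.2/cos39.7° = 2.859 m; N'_3 = 51·cos39.7° = 39.2; c'Δl = 43.46; W sinα = 32.6
Σc'Δl = 108.9 kN/m; ΣN' = 125.3 kN/m; ΣW sinα = 50.2 kN/m
Resisting = 108.9 + 125.3·tan27.9° = 108.9 + 66.3 = 175.2 kN/m
FS = 175.2 / 50.2 = 3.494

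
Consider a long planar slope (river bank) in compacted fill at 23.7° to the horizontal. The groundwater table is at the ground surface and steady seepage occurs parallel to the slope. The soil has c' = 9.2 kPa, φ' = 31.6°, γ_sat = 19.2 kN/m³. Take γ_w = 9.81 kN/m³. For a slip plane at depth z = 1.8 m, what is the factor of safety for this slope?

With seepage parallel to the slope and the water table at the surface, the effective normal stress on the slip plane uses the buoyant unit weight γ' = γ_sat − γ_w while the driving shear stress uses γ_sat:
FS = [c' + γ' z cos²β tanφ'] / [γ_sat z sinβ cosβ]
γ' = 19.2 − 9.81 = 9.39 kN/m³
Numerator = 9.2 + 9.39·1.8·cos²23.7°·tan31.6° = 9.2 + 9.39·1.8·0.8384·0.6152 = 17.918 kPa
Denominator = 19.2·1.8·sin23.7°·cos23.7° = 19.2·1.8·0.4019·0.9157 = 12.720 kPa
FS = 17.918 / 12.720 = 1.409

FS = 1.41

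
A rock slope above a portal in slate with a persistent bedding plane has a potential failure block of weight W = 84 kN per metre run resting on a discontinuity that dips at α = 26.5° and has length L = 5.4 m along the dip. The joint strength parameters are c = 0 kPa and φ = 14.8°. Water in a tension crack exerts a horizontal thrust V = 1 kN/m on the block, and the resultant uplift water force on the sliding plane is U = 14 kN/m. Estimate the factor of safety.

FS = 0.42

Resolving the block weight along and normal to the plane and applying the Mohr–Coulomb strength on the joint:
N' = W cosα − U − V sinα = 84·cos26.5° − 14 − 1·sin26.5° = 60.7 kN/m
Driving force T = W sinα + V cosα = 84·sin26.5° + 1·cos26.5° = 38.4 kN/m
Resisting force R = c·L + N'·tanφ = 0·5.4 + 60.7·tan14.8° = 0.0 + 16.0 = 16.0 kN/m
FS = R / T = 16.0 / 38.4 = 0.418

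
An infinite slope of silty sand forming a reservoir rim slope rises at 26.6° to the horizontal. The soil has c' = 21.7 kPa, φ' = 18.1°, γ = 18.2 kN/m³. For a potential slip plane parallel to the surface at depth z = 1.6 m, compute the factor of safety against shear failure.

For an infinite slope with a slip plane parallel to the surface (no pore pressure): FS = [c' + γz cos²β tanφ'] / [γz sinβ cosβ].
γz = 18.2·1.6 = 29.12 kN/m²
Numerator = 21.7 + 29.12·cos²26.6°·tan18.1° = 21.7 + 29.12·0.7995·0.3269 = 29.310 kPa
Denominator = 29.12·sin26.6°·cos26.6° = 29.12·0.4478·0.8942 = 11.659 kPa
FS = 29.310 / 11.659 = 2.514

FS = 2.51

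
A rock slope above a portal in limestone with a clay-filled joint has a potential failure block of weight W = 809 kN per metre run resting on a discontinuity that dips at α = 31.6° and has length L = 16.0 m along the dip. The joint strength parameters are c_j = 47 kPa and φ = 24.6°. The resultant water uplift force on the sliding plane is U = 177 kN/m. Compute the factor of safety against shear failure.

FS = 2.33

Resolving the block weight along and normal to the plane and applying the Mohr–Coulomb strength on the joint:
N' = W cosα − U = 809·cos31.6° − 177 = 512.0 kN/m
Driving force T = W sinα = 809·sin31.6° = 423.9 kN/m
Resisting force R = c_j·L + N'·tanφ = 47·16.0 + 512.0·tan24.6° = 752.0 + 234.4 = 986.4 kN/m
FS = R / T = 986.4 / 423.9 = 2.327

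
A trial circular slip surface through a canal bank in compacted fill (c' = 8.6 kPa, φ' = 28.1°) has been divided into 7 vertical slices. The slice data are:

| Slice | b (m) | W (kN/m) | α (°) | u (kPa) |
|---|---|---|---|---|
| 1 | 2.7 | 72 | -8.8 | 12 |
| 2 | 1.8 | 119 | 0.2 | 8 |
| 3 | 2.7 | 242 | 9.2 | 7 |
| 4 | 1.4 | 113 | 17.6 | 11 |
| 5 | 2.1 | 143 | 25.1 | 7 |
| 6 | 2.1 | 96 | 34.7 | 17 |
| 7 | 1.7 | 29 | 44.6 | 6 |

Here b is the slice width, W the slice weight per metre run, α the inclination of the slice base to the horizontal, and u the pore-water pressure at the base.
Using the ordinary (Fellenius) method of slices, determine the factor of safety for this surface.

Ordinary method of slices: FS = Σ[c'·Δl_i + (W_i cosα_i − u_i·Δl_i)·tanφ'] / Σ W_i sinα_i, with Δl_i = b_i / cosα_i.
Slice 1: Δl = 2.7/cos(-8.8°) = 2.732 m; N'_1 = 72·cos(-8.8°) − 12·2.732 = 38.4; c'Δl = 23.50; W sinα = -11.0
Slice 2: Δl = 1.8/cos0.2° = 1.800 m; N'_2 = 119·cos0.2° − 8·1.800 = 104.6; c'Δl = 15.48; W sinα = 0.4
Slice 3: Δl = 2.7/cos9.2° = 2.735 m; N'_3 = 242·cos9.2° − 7·2.735 = 219.7; c'Δl = 23.52; W sinα = 38.7
Slice 4: Δl = 1.4/cos17.6° = 1.469 m; N'_4 = 113·cos17.6° − 11·1.469 = 91.6; c'Δl = 12.63; W sinα = 34.2
Slice 5: Δl = 2.1/cos25.1° = 2.319 m; N'_5 = 143·cos25.1° − 7·2.319 = 113.3; c'Δl = 19.94; W sinα = 60.7
Slice 6: Δl = 2.1/cos34.7° = 2.554 m; N'_6 = 96·cos34.7° − 17·2.554 = 35.5; c'Δl = 21.97; W sinα = 54.7
Slice 7: Δl = 1.7/cos44.6° = 2.388 m; N'_7 = 29·cos44.6° − 6·2.388 = 6.3; c'Δl = 20.53; W sinα = 20.4
Σc'Δl = 137.6 kN/m; ΣN' = 609.4 kN/m; ΣW sinα = 197.9 kN/m
Resisting = 137.6 + 609.4·tan28.1° = 137.6 + 325.4 = 462.9 kN/m
FS = 462.9 / 197.9 = 2.339

FS = 2.34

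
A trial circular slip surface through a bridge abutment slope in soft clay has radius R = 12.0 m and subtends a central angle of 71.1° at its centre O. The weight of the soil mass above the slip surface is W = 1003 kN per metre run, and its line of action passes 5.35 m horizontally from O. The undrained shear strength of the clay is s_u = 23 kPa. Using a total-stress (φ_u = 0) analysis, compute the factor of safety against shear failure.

FS = 0.77

Taking moments about the centre O, the resisting moment is provided by the undrained shear strength acting along the arc:
Arc length L_a = R·θ = 12.0·(71.1°·π/180) = 12.0·1.2409 = 14.89 m
M_R = s_u·L_a·R = 23·14.89·12.0 = 4110.0 kN·m/m
M_D = W·d = 1003·5.35 = 5366.0 kN·m/m
FS = M_R / M_D = 4110.0 / 5366.0 = 0.766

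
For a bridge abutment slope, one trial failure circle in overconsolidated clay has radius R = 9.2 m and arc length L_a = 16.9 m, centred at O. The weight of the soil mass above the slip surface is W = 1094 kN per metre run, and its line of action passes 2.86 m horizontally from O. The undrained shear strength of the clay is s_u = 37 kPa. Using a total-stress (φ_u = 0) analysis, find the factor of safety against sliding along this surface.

Taking moments about the centre O, the resisting moment is provided by the undrained shear strength acting along the arc:
M_R = s_u·L_a·R = 37·16.90·9.2 = 5752.8 kN·m/m
M_D = W·d = 1094·2.86 = 3128.8 kN·m/m
FS = M_R / M_D = 5752.8 / 3128.8 = 1.839

FS = 1.84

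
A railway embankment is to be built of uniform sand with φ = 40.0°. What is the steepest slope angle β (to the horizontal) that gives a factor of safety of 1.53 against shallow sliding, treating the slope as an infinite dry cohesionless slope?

β = 28.7°

For an infinite dry cohesionless slope FS = tanφ/tanβ, so tanβ = tanφ / FS.
tanβ = tan40.0° / 1.53 = 0.8391 / 1.53 = 0.5484
β = arctan(0.5484) = 28.74°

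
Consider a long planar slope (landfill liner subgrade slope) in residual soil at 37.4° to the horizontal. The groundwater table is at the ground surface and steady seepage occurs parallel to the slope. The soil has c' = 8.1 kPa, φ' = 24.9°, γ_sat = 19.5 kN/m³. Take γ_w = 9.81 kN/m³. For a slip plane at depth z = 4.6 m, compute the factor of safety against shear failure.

With seepage parallel to the slope and the water table at the surface, the effective normal stress on the slip plane uses the buoyant unit weight γ' = γ_sat − γ_w while the driving shear stress uses γ_sat:
FS = [c' + γ' z cos²β tanφ'] / [γ_sat z sinβ cosβ]
γ' = 19.5 − 9.81 = 9.69 kN/m³
Numerator = 8.1 + 9.69·4.6·cos²37.4°·tan24.9° = 8.1 + 9.69·4.6·0.6311·0.4642 = 21.158 kPa
Denominator = 19.5·4.6·sin37.4°·cos37.4° = 19.5·4.6·0.6074·0.7944 = 43.281 kPa
FS = 21.158 / 43.281 = 0.489

FS = 0.49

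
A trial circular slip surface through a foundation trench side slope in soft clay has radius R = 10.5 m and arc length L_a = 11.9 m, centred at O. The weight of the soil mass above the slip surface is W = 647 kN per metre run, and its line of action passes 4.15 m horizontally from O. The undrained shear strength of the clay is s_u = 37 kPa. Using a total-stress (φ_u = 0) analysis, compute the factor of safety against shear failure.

Taking moments about the centre O, the resisting moment is provided by the undrained shear strength acting along the arc:
M_R = s_u·L_a·R = 37·11.90·10.5 = 4623.2 kN·m/m
M_D = W·d = 647·4.15 = 2685.1 kN·m/m
FS = M_R / M_D = 4623.2 / 2685.1 = 1.722

FS = 1.72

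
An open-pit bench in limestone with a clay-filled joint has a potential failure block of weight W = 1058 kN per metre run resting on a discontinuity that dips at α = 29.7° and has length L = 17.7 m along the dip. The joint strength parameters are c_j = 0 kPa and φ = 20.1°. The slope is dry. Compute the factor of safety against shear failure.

FS = 0.64

Resolving the block weight along and normal to the plane and applying the Mohr–Coulomb strength on the joint:
N' = W cosα = 1058·cos29.7° = 919.0 kN/m
Driving force T = W sinα = 1058·sin29.7° = 524.2 kN/m
Resisting force R = c_j·L + N'·tanφ = 0·17.7 + 919.0·tan20.1° = 0.0 + 336.3 = 336.3 kN/m
FS = R / T = 336.3 / 524.2 = 0.642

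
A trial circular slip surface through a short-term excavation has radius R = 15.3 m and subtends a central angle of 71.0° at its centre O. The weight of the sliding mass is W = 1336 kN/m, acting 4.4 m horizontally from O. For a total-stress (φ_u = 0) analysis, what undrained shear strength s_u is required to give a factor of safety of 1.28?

s_u = 25.9 kPa

FS = s_u·L_a·R / (W·d), so s_u = FS·W·d / (L_a·R).
Arc length L_a = R·θ = 15.3·(71.0°·π/180) = 15.3·1.2392 = 18.96 m
s_u = 1.28·1336·4.4 / (18.96·15.3) = 7524.4 / 290.08 = 25.94 kPa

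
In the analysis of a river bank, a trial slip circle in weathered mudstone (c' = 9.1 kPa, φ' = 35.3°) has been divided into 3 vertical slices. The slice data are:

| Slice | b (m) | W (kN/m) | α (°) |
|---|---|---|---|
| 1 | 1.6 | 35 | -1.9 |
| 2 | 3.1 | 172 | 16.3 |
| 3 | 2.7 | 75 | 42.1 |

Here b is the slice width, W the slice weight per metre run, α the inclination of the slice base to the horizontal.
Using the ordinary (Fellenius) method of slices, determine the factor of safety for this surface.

Ordinary method of slices: FS = Σ[c'·Δl_i + (W_i cosα_i)·tanφ'] / Σ W_i sinα_i, with Δl_i = b_i / cosα_i.
Slice 1: Δl = 1.6/cos(-1.9°) = 1.601 m; N'_1 = 35·cos(-1.9°) = 35.0; c'Δl = 14.57; W sinα = -1.2
Slice 2: Δl = 3.1/cos16.3° = 3.230 m; N'_2 = 172·cos16.3° = 165.1; c'Δl = 29.39; W sinα = 48.3
Slice 3: Δl = 2.7/cos42.1° = 3.639 m; N'_3 = 75·cos42.1° = 55.6; c'Δl = 33.11; W sinα = 50.3
Σc'Δl = 77.1 kN/m; ΣN' = 255.7 kN/m; ΣW sinα = 97.4 kN/m
Resisting = 77.1 + 255.7·tan35.3° = 77.1 + 181.1 = 258.1 kN/m
FS = 258.1 / 97.4 = 2.650

FS = 2.65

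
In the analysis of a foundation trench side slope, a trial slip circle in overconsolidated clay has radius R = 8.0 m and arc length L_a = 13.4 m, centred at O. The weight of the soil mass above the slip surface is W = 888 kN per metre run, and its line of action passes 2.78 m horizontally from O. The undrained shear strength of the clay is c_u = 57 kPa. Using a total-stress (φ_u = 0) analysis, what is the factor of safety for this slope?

FS = 2.48

Taking moments about the centre O, the resisting moment is provided by the undrained shear strength acting along the arc:
M_R = c_u·L_a·R = 57·13.40·8.0 = 6110.4 kN·m/m
M_D = W·d = 888·2.78 = 2468.6 kN·m/m
FS = M_R / M_D = 6110.4 / 2468.6 = 2.475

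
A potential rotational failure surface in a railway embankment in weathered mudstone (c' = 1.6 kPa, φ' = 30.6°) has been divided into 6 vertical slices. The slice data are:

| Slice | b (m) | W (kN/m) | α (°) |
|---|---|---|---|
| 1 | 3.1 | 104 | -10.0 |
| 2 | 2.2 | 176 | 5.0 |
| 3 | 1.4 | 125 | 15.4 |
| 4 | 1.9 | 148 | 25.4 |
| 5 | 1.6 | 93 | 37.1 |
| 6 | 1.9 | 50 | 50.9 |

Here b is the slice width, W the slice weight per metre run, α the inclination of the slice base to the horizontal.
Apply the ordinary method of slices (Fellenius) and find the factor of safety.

FS = 2.11

Ordinary method of slices: FS = Σ[c'·Δl_i + (W_i cosα_i)·tanφ'] / Σ W_i sinα_i, with Δl_i = b_i / cosα_i.
Slice 1: Δl = 3.1/cos(-10.0°) = 3.148 m; N'_1 = 104·cos(-10.0°) = 102.4; c'Δl = 5.04; W sinα = -18.1
Slice 2: Δl = 2.2/cos5.0° = 2.208 m; N'_2 = 176·cos5.0° = 175.3; c'Δl = 3.53; W sinα = 15.3
Slice 3: Δl = 1.4/cos15.4° = 1.452 m; N'_3 = 125·cos15.4° = 120.5; c'Δl = 2.32; W sinα = 33.2
Slice 4: Δl = 1.9/cos25.4° = 2.103 m; N'_4 = 148·cos25.4° = 133.7; c'Δl = 3.37; W sinα = 63.5
Slice 5: Δl = 1.6/cos37.1° = 2.006 m; N'_5 = 93·cos37.1° = 74.2; c'Δl = 3.21; W sinα = 56.1
Slice 6: Δl = 1.9/cos50.9° = 3.013 m; N'_6 = 50·cos50.9° = 31.5; c'Δl = 4.82; W sinα = 38.8
Σc'Δl = 22.3 kN/m; ΣN' = 637.7 kN/m; ΣW sinα = 188.9 kN/m
Resisting = 22.3 + 637.7·tan30.6° = 22.3 + 377.1 = 399.4 kN/m
FS = 399.4 / 188.9 = 2.115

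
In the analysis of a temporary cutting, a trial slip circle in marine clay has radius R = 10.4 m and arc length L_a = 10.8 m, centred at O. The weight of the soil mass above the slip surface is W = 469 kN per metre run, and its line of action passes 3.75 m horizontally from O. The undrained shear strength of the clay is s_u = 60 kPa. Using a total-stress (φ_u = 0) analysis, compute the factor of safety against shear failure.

Taking moments about the centre O, the resisting moment is provided by the undrained shear strength acting along the arc:
M_R = s_u·L_a·R = 60·10.80·10.4 = 6739.2 kN·m/m
M_D = W·d = 469·3.75 = 1758.8 kN·m/m
FS = M_R / M_D = 6739.2 / 1758.8 = 3.832

FS = 3.83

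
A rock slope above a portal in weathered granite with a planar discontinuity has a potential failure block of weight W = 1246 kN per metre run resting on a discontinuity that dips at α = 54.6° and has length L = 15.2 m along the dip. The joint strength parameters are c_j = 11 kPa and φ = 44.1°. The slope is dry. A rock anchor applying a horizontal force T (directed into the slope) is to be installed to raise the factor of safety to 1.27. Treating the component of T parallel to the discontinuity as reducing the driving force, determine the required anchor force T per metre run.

Resolving forces along and normal to the sliding plane, with the horizontal anchor force T adding T·sinα to the effective normal force and T·cosα acting up the plane against the driving force:
FS = [c_jL + (W cosα + T sinα) tanφ] / [W sinα − T cosα]
Without the anchor: N' = 721.8 kN/m, driving T_d = 1015.6 kN/m, resisting R = 11·15.2 + 721.8·tan44.1° = 866.7 kN/m, FS = 0.85.
Setting FS = 1.27 and solving for T:
1.27·(1015.6 − T cos54.6°) = 866.7 + T sin54.6°·tan44.1°
T·(sin54.6°·tan44.1° + 1.27·cos54.6°) = 1.27·1015.6 − 866.7
T·(0.8151·0.9691 + 1.27·0.5793) = 1289.9 − 866.7 = 423.2
T·1.5256 = 423.2
T = 277.4 kN/m

T = 277 kN/m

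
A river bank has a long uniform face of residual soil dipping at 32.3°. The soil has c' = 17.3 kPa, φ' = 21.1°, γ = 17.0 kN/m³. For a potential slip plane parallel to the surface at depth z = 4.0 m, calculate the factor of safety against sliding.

FS = 1.17

For an infinite slope with a slip plane parallel to the surface (no pore pressure): FS = [c' + γz cos²β tanφ'] / [γz sinβ cosβ].
γz = 17.0·4.0 = 68.00 kN/m²
Numerator = 17.3 + 68.00·cos²32.3°·tan21.1° = 17.3 + 68.00·0.7145·0.3859 = 36.047 kPa
Denominator = 68.00·sin32.3°·cos32.3° = 68.00·0.5344·0.8453 = 30.713 kPa
FS = 36.047 / 30.713 = 1.174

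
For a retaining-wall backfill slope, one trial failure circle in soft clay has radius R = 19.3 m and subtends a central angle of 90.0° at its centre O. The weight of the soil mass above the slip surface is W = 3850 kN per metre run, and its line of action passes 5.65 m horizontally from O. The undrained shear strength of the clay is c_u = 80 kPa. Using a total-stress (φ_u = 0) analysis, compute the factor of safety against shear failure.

FS = 2.15

Taking moments about the centre O, the resisting moment is provided by the undrained shear strength acting along the arc:
Arc length L_a = R·θ = 19.3·(90.0°·π/180) = 19.3·1.5708 = 30.32 m
M_R = c_u·L_a·R = 80·30.32·19.3 = 46808.5 kN·m/m
M_D = W·d = 3850·5.65 = 21752.5 kN·m/m
FS = M_R / M_D = 46808.5 / 21752.5 = 2.152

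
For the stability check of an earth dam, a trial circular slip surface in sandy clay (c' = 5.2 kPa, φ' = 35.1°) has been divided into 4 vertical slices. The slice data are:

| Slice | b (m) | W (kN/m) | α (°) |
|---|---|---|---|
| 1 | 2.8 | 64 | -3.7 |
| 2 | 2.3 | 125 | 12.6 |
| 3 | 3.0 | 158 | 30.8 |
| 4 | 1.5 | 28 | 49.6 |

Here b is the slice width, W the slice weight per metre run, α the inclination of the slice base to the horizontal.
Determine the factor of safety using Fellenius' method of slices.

Ordinary method of slices: FS = Σ[c'·Δl_i + (W_i cosα_i)·tanφ'] / Σ W_i sinα_i, with Δl_i = b_i / cosα_i.
Slice 1: Δl = 2.8/cos(-3.7°) = 2.806 m; N'_1 = 64·cos(-3.7°) = 63.9; c'Δl = 14.59; W sinα = -4.1
Slice 2: Δl = 2.3/cos12.6° = 2.357 m; N'_2 = 125·cos12.6° = 122.0; c'Δl = 12.26; W sinα = 27.3
Slice 3: Δl = 3.0/cos30.8° = 3.493 m; N'_3 = 158·cos30.8° = 135.7; c'Δl = 18.16; W sinα = 80.9
Slice 4: Δl = 1.5/cos49.6° = 2.314 m; N'_4 = 28·cos49.6° = 18.1; c'Δl = 12.03; W sinα = 21.3
Σc'Δl = 57.0 kN/m; ΣN' = 339.7 kN/m; ΣW sinα = 125.4 kN/m
Resisting = 57.0 + 339.7·tan35.1° = 57.0 + 238.8 = 295.8 kN/m
FS = 295.8 / 125.4 = 2.360

FS = 2.36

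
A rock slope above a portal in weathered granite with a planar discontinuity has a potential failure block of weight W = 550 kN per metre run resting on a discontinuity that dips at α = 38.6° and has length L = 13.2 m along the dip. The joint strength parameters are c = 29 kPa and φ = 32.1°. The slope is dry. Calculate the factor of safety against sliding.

FS = 1.90

Resolving the block weight along and normal to the plane and applying the Mohr–Coulomb strength on the joint:
N' = W cosα = 550·cos38.6° = 429.8 kN/m
Driving force T = W sinα = 550·sin38.6° = 343.1 kN/m
Resisting force R = c·L + N'·tanφ = 29·13.2 + 429.8·tan32.1° = 382.8 + 269.6 = 652.4 kN/m
FS = R / T = 652.4 / 343.1 = 1.901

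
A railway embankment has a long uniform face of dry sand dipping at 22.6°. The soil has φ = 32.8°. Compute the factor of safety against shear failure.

FS = 1.55

For a dry cohesionless infinite slope the factor of safety is FS = tanφ / tanβ.
FS = tan32.8° / tan22.6° = 0.6445 / 0.4163 = 1.548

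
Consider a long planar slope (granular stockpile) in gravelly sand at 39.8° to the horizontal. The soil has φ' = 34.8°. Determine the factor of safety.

FS = 0.83

For a dry cohesionless infinite slope the factor of safety is FS = tanφ' / tanβ.
FS = tan34.8° / tan39.8° = 0.6950 / 0.8332 = 0.834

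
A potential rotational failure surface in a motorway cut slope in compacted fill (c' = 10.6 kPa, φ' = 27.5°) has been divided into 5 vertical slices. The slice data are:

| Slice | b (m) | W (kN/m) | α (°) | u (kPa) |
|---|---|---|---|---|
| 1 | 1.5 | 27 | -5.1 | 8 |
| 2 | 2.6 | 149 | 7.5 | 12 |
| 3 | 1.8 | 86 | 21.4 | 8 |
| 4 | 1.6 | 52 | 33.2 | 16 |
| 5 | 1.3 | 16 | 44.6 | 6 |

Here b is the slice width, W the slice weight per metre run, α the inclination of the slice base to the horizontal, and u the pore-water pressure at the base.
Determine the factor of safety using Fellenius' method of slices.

Ordinary method of slices: FS = Σ[c'·Δl_i + (W_i cosα_i − u_i·Δl_i)·tanφ'] / Σ W_i sinα_i, with Δl_i = b_i / cosα_i.
Slice 1: Δl = 1.5/cos(-5.1°) = 1.506 m; N'_1 = 27·cos(-5.1°) − 8·1.506 = 14.8; c'Δl = 15.96; W sinα = -2.4
Slice 2: Δl = 2.6/cos7.5° = 2.622 m; N'_2 = 149·cos7.5° − 12·2.622 = 116.3; c'Δl = 27.80; W sinα = 19.4
Slice 3: Δl = 1.8/cos21.4° = 1.933 m; N'_3 = 86·cos21.4° − 8·1.933 = 64.6; c'Δl = 20.49; W sinα = 31.4
Slice 4: Δl = 1.6/cos33.2° = 1.912 m; N'_4 = 52·cos33.2° − 16·1.912 = 12.9; c'Δl = 20.27; W sinα = 28.5
Slice 5: Δl = 1.3/cos44.6° = 1.826 m; N'_5 = 16·cos44.6° − 6·1.826 = 0.4; c'Δl = 19.35; W sinα = 11.2
Σc'Δl = 103.9 kN/m; ΣN' = 209.1 kN/m; ΣW sinα = 88.1 kN/m
Resisting = 103.9 + 209.1·tan27.5° = 103.9 + 108.8 = 212.7 kN/m
FS = 212.7 / 88.1 = 2.413

FS = 2.41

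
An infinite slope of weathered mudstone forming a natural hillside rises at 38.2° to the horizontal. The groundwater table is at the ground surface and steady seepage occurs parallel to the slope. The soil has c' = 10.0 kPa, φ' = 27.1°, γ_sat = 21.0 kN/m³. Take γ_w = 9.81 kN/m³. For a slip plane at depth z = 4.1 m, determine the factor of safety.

With seepage parallel to the slope and the water table at the surface, the effective normal stress on the slip plane uses the buoyant unit weight γ' = γ_sat − γ_w while the driving shear stress uses γ_sat:
FS = [c' + γ' z cos²β tanφ'] / [γ_sat z sinβ cosβ]
γ' = 21.0 − 9.81 = 11.19 kN/m³
Numerator = 10.0 + 11.19·4.1·cos²38.2°·tan27.1° = 10.0 + 11.19·4.1·0.6176·0.5117 = 24.499 kPa
Denominator = 21.0·4.1·sin38.2°·cos38.2° = 21.0·4.1·0.6184·0.7859 = 41.843 kPa
FS = 24.499 / 41.843 = 0.585

FS = 0.59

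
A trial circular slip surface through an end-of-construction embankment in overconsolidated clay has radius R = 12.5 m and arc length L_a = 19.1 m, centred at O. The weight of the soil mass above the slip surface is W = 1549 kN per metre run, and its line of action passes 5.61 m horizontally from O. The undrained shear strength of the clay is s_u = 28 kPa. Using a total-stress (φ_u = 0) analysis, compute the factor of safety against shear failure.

FS = 0.77

Taking moments about the centre O, the resisting moment is provided by the undrained shear strength acting along the arc:
M_R = s_u·L_a·R = 28·19.10·12.5 = 6685.0 kN·m/m
M_D = W·d = 1549·5.61 = 8689.9 kN·m/m
FS = M_R / M_D = 6685.0 / 8689.9 = 0.769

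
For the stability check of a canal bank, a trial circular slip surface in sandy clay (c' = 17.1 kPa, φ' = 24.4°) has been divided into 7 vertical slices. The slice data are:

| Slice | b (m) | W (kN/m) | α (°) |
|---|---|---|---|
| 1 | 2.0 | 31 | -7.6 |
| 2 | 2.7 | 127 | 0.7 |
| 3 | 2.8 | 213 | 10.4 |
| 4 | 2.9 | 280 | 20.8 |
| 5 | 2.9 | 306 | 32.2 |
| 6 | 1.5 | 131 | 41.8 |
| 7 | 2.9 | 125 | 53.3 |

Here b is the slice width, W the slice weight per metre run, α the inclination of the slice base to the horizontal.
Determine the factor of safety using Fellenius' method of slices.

Ordinary method of slices: FS = Σ[c'·Δl_i + (W_i cosα_i)·tanφ'] / Σ W_i sinα_i, with Δl_i = b_i / cosα_i.
Slice 1: Δl = 2.0/cos(-7.6°) = 2.018 m; N'_1 = 31·cos(-7.6°) = 30.7; c'Δl = 34.50; W sinα = -4.1
Slice 2: Δl = 2.7/cos0.7° = 2.700 m; N'_2 = 127·cos0.7° = 127.0; c'Δl = 46.17; W sinα = 1.6
Slice 3: Δl = 2.8/cos10.4° = 2.847 m; N'_3 = 213·cos10.4° = 209.5; c'Δl = 48.68; W sinα = 38.5
Slice 4: Δl = 2.9/cos20.8° = 3.102 m; N'_4 = 280·cos20.8° = 261.8; c'Δl = 53.05; W sinα = 99.4
Slice 5: Δl = 2.9/cos32.2° = 3.427 m; N'_5 = 306·cos32.2° = 258.9; c'Δl = 58.60; W sinα = 163.1
Slice 6: Δl = 1.5/cos41.8° = 2.012 m; N'_6 = 131·cos41.8° = 97.7; c'Δl = 34.41; W sinα = 87.3
Slice 7: Δl = 2.9/cos53.3° = 4.853 m; N'_7 = 125·cos53.3° = 74.7; c'Δl = 82.98; W sinα = 100.2
Σc'Δl = 358.4 kN/m; ΣN' = 1060.3 kN/m; ΣW sinα = 485.9 kN/m
Resisting = 358.4 + 1060.3·tan24.4° = 358.4 + 481.0 = 839.4 kN/m
FS = 839.4 / 485.9 = 1.727

FS = 1.73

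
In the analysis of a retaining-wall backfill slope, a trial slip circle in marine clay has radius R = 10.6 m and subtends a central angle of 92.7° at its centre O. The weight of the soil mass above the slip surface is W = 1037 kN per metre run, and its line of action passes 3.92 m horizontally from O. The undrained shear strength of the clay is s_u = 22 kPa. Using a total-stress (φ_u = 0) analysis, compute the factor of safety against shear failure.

Taking moments about the centre O, the resisting moment is provided by the undrained shear strength acting along the arc:
Arc length L_a = R·θ = 10.6·(92.7°·π/180) = 10.6·1.6179 = 17.15 m
M_R = s_u·L_a·R = 22·17.15·10.6 = 3999.4 kN·m/m
M_D = W·d = 1037·3.92 = 4065.0 kN·m/m
FS = M_R / M_D = 3999.4 / 4065.0 = 0.984

FS = 0.98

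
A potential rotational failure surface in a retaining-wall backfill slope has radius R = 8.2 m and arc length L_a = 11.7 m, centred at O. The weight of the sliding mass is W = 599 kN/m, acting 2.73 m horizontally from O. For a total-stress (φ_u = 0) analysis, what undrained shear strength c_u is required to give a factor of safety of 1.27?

c_u = 21.6 kPa

FS = c_u·L_a·R / (W·d), so c_u = FS·W·d / (L_a·R).
c_u = 1.27·599·2.73 / (11.70·8.2) = 2076.8 / 95.94 = 21.65 kPa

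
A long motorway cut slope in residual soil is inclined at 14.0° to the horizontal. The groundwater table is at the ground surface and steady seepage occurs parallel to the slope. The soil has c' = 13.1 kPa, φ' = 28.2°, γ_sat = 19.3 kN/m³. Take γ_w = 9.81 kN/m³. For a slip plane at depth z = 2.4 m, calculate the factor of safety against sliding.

With seepage parallel to the slope and the water table at the surface, the effective normal stress on the slip plane uses the buoyant unit weight γ' = γ_sat − γ_w while the driving shear stress uses γ_sat:
FS = [c' + γ' z cos²β tanφ'] / [γ_sat z sinβ cosβ]
γ' = 19.3 − 9.81 = 9.49 kN/m³
Numerator = 13.1 + 9.49·2.4·cos²14.0°·tan28.2° = 13.1 + 9.49·2.4·0.9415·0.5362 = 24.598 kPa
Denominator = 19.3·2.4·sin14.0°·cos14.0° = 19.3·2.4·0.2419·0.9703 = 10.873 kPa
FS = 24.598 / 10.873 = 2.262

FS = 2.26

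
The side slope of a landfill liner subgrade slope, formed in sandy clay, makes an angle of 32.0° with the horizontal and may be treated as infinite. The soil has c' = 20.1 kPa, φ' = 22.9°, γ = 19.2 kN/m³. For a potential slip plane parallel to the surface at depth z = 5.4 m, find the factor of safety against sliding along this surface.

FS = 1.11

For an infinite slope with a slip plane parallel to the surface (no pore pressure): FS = [c' + γz cos²β tanφ'] / [γz sinβ cosβ].
γz = 19.2·5.4 = 103.68 kN/m²
Numerator = 20.1 + 103.68·cos²32.0°·tan22.9° = 20.1 + 103.68·0.7192·0.4224 = 51.598 kPa
Denominator = 103.68·sin32.0°·cos32.0° = 103.68·0.5299·0.8480 = 46.593 kPa
FS = 51.598 / 46.593 = 1.107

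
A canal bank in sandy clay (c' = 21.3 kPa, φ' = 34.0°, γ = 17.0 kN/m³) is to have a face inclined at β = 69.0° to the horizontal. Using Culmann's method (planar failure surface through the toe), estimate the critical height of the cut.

Culmann's analysis gives the critical failure plane at α_cr = (β + φ')/2 = (69.0 + 34.0)/2 = 51.5°, and the critical height
H_c = (4c'/γ) · sinβ cosφ' / [1 − cos(β − φ')]
    = (4·21.3/17.0) · sin69.0°·cos34.0° / [1 − cos(35.0°)]
    = 5.012 · 0.9336·0.8290 / [1 − 0.8192]
    = 5.012 · 0.7740 / 0.1808
    = 21.45 m

H_c = 21.45 m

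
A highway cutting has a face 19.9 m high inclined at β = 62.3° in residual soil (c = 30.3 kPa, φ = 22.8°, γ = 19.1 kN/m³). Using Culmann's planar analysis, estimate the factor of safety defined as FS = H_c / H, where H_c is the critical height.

FS = 1.14

H_c = (4c/γ) · sinβ cosφ / [1 − cos(β − φ)]
    = (4·30.3/19.1) · sin62.3°·cos22.8° / [1 − cos39.5°]
    = 6.346 · 0.8162 / 0.2284 = 22.68 m
FS = H_c / H = 22.68 / 19.9 = 1.140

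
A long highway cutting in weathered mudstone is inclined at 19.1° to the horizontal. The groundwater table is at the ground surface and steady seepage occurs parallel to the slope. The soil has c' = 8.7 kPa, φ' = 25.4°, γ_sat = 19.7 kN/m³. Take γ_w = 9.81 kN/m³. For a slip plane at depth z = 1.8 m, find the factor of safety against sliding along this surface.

FS = 1.48

With seepage parallel to the slope and the water table at the surface, the effective normal stress on the slip plane uses the buoyant unit weight γ' = γ_sat − γ_w while the driving shear stress uses γ_sat:
FS = [c' + γ' z cos²β tanφ'] / [γ_sat z sinβ cosβ]
γ' = 19.7 − 9.81 = 9.89 kN/m³
Numerator = 8.7 + 9.89·1.8·cos²19.1°·tan25.4° = 8.7 + 9.89·1.8·0.8929·0.4748 = 16.248 kPa
Denominator = 19.7·1.8·sin19.1°·cos19.1° = 19.7·1.8·0.3272·0.9449 = 10.964 kPa
FS = 16.248 / 10.964 = 1.482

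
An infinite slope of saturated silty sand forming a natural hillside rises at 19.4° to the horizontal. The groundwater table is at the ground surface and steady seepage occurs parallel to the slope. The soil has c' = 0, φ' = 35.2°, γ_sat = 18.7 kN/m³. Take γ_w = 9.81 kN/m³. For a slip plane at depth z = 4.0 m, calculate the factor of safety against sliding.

With seepage parallel to the slope and the water table at the surface, the effective normal stress on the slip plane uses the buoyant unit weight γ' = γ_sat − γ_w while the driving shear stress uses γ_sat:
FS = [c' + γ' z cos²β tanφ'] / [γ_sat z sinβ cosβ]
(For c' = 0 this reduces to FS = (γ'/γ_sat)·tanφ'/tanβ.)
γ' = 18.7 − 9.81 = 8.89 kN/m³
Numerator = 0.0 + 8.89·4.0·cos²19.4°·tan35.2° = 0.0 + 8.89·4.0·0.8897·0.7054 = 22.317 kPa
Denominator = 18.7·4.0·sin19.4°·cos19.4° = 18.7·4.0·0.3322·0.9432 = 23.435 kPa
FS = 22.317 / 23.435 = 0.952

FS = 0.95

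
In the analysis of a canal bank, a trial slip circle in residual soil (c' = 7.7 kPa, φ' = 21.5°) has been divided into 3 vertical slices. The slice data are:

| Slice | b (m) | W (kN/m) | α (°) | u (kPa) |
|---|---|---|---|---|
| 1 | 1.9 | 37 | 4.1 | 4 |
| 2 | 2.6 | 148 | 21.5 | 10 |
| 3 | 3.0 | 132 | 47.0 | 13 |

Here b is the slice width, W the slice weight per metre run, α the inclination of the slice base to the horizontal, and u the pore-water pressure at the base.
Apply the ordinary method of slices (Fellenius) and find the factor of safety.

Ordinary method of slices: FS = Σ[c'·Δl_i + (W_i cosα_i − u_i·Δl_i)·tanφ'] / Σ W_i sinα_i, with Δl_i = b_i / cosα_i.
Slice 1: Δl = 1.9/cos4.1° = 1.905 m; N'_1 = 37·cos4.1° − 4·1.905 = 29.3; c'Δl = 14.67; W sinα = 2.6
Slice 2: Δl = 2.6/cos21.5° = 2.794 m; N'_2 = 148·cos21.5° − 10·2.794 = 109.8; c'Δl = 21.52; W sinα = 54.2
Slice 3: Δl = 3.0/cos47.0° = 4.399 m; N'_3 = 132·cos47.0° − 13·4.399 = 32.8; c'Δl = 33.87; W sinα = 96.5
Σc'Δl = 70.1 kN/m; ΣN' = 171.9 kN/m; ΣW sinα = 153.4 kN/m
Resisting = 70.1 + 171.9·tan21.5° = 70.1 + 67.7 = 137.8 kN/m
FS = 137.8 / 153.4 = 0.898

FS = 0.90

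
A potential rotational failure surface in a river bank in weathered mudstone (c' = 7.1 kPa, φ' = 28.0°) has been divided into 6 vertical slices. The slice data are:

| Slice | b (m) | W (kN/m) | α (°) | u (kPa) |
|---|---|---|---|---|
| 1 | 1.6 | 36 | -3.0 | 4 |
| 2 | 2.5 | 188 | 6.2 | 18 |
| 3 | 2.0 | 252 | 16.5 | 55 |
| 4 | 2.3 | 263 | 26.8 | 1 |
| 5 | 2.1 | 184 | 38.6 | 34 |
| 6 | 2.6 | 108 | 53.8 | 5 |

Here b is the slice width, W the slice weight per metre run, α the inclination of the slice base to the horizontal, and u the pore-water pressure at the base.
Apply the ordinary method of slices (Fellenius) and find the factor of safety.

FS = 1.08

Ordinary method of slices: FS = Σ[c'·Δl_i + (W_i cosα_i − u_i·Δl_i)·tanφ'] / Σ W_i sinα_i, with Δl_i = b_i / cosα_i.
Slice 1: Δl = 1.6/cos(-3.0°) = 1.602 m; N'_1 = 36·cos(-3.0°) − 4·1.602 = 29.5; c'Δl = 11.38; W sinα = -1.9
Slice 2: Δl = 2.5/cos6.2° = 2.515 m; N'_2 = 188·cos6.2° − 18·2.515 = 141.6; c'Δl = 17.85; W sinα = 20.3
Slice 3: Δl = 2.0/cos16.5° = 2.086 m; N'_3 = 252·cos16.5° − 55·2.086 = 126.9; c'Δl = 14.81; W sinα = 71.6
Slice 4: Δl = 2.3/cos26.8° = 2.577 m; N'_4 = 263·cos26.8° − 1·2.577 = 232.2; c'Δl = 18.30; W sinα = 118.6
Slice 5: Δl = 2.1/cos38.6° = 2.687 m; N'_5 = 184·cos38.6° − 34·2.687 = 52.4; c'Δl = 19.08; W sinα = 114.8
Slice 6: Δl = 2.6/cos53.8° = 4.402 m; N'_6 = 108·cos53.8° − 5·4.402 = 41.8; c'Δl = 31.26; W sinα = 87.2
Σc'Δl = 112.7 kN/m; ΣN' = 624.5 kN/m; ΣW sinα = 410.5 kN/m
Resisting = 112.7 + 624.5·tan28.0° = 112.7 + 332.0 = 444.7 kN/m
FS = 444.7 / 410.5 = 1.083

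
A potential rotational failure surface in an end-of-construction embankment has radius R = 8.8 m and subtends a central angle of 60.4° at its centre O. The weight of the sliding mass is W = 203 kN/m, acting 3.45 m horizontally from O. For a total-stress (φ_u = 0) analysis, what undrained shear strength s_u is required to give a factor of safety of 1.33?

FS = s_u·L_a·R / (W·d), so s_u = FS·W·d / (L_a·R).
Arc length L_a = R·θ = 8.8·(60.4°·π/180) = 8.8·1.0542 = 9.28 m
s_u = 1.33·203·3.45 / (9.28·8.8) = 931.5 / 81.64 = 11.41 kPa

s_u = 11.4 kPa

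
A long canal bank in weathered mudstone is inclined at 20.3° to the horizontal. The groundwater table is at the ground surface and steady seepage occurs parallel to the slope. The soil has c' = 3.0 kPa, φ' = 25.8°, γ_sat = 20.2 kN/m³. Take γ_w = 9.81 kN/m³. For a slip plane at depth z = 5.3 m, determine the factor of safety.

With seepage parallel to the slope and the water table at the surface, the effective normal stress on the slip plane uses the buoyant unit weight γ' = γ_sat − γ_w while the driving shear stress uses γ_sat:
FS = [c' + γ' z cos²β tanφ'] / [γ_sat z sinβ cosβ]
γ' = 20.2 − 9.81 = 10.39 kN/m³
Numerator = 3.0 + 10.39·5.3·cos²20.3°·tan25.8° = 3.0 + 10.39·5.3·0.8796·0.4834 = 26.416 kPa
Denominator = 20.2·5.3·sin20.3°·cos20.3° = 20.2·5.3·0.3469·0.9379 = 34.836 kPa
FS = 26.416 / 34.836 = 0.758

FS = 0.76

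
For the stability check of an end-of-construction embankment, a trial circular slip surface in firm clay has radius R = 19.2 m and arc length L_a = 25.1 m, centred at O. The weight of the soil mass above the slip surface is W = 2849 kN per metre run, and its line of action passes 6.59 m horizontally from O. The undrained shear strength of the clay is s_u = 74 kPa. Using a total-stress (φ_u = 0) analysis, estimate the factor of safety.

FS = 1.90

Taking moments about the centre O, the resisting moment is provided by the undrained shear strength acting along the arc:
M_R = s_u·L_a·R = 74·25.10·19.2 = 35662.1 kN·m/m
M_D = W·d = 2849·6.59 = 18774.9 kN·m/m
FS = M_R / M_D = 35662.1 / 18774.9 = 1.899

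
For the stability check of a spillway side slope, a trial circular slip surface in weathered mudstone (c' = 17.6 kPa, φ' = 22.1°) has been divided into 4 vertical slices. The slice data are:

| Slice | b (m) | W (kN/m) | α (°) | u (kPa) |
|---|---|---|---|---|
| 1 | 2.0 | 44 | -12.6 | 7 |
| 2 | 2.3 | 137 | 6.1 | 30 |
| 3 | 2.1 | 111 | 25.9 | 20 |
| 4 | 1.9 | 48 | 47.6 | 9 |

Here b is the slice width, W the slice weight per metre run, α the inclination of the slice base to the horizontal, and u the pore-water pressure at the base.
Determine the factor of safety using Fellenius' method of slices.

FS = 2.59

Ordinary method of slices: FS = Σ[c'·Δl_i + (W_i cosα_i − u_i·Δl_i)·tanφ'] / Σ W_i sinα_i, with Δl_i = b_i / cosα_i.
Slice 1: Δl = 2.0/cos(-12.6°) = 2.049 m; N'_1 = 44·cos(-12.6°) − 7·2.049 = 28.6; c'Δl = 36.07; W sinα = -9.6
Slice 2: Δl = 2.3/cos6.1° = 2.313 m; N'_2 = 137·cos6.1° − 30·2.313 = 66.8; c'Δl = 40.71; W sinα = 14.6
Slice 3: Δl = 2.1/cos25.9° = 2.334 m; N'_3 = 111·cos25.9° − 20·2.334 = 53.2; c'Δl = 41.09; W sinα = 48.5
Slice 4: Δl = 1.9/cos47.6° = 2.818 m; N'_4 = 48·cos47.6° − 9·2.818 = 7.0; c'Δl = 49.59; W sinα = 35.4
Σc'Δl = 167.5 kN/m; ΣN' = 155.6 kN/m; ΣW sinα = 88.9 kN/m
Resisting = 167.5 + 155.6·tan22.1° = 167.5 + 63.2 = 230.6 kN/m
FS = 230.6 / 88.9 = 2.595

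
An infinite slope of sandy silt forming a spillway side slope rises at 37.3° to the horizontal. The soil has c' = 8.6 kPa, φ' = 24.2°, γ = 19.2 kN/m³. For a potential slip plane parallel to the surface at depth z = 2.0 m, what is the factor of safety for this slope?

FS = 1.05

For an infinite slope with a slip plane parallel to the surface (no pore pressure): FS = [c' + γz cos²β tanφ'] / [γz sinβ cosβ].
γz = 19.2·2.0 = 38.40 kN/m²
Numerator = 8.6 + 38.40·cos²37.3°·tan24.2° = 8.6 + 38.40·0.6328·0.4494 = 19.520 kPa
Denominator = 38.40·sin37.3°·cos37.3° = 38.40·0.6060·0.7955 = 18.511 kPa
FS = 19.520 / 18.511 = 1.055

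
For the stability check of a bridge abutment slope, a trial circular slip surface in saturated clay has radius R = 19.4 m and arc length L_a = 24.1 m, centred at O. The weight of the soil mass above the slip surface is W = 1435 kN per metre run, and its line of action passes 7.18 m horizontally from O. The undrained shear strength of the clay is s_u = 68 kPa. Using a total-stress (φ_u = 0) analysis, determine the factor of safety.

Taking moments about the centre O, the resisting moment is provided by the undrained shear strength acting along the arc:
M_R = s_u·L_a·R = 68·24.10·19.4 = 31792.7 kN·m/m
M_D = W·d = 1435·7.18 = 10303.3 kN·m/m
FS = M_R / M_D = 31792.7 / 10303.3 = 3.086

FS = 3.09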